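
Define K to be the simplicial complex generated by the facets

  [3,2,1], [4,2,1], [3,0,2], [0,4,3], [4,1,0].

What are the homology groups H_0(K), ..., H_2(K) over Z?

H_0 = Z,  H_1 = Z,  H_2 = 0.

We work with the vertex ordering 0 < 1 < 2 < 3 < 4. The simplices of K, each written with vertices in increasing order, are:

  0-simplices (5): [0], [1], [2], [3], [4]
  1-simplices (10): [0,1], [0,2], [0,3], [0,4], [1,2], [1,3], [1,4], [2,3], [2,4], [3,4]
  2-simplices (5): [0,1,4], [0,2,3], [0,3,4], [1,2,3], [1,2,4]

so the chain groups are C_0 ≅ Z^5, C_1 ≅ Z^10, C_2 ≅ Z^5.

Boundary ∂_1: C_1 → C_0 sends each edge [p,q] (with p < q) to q − p.
As a 5×10 matrix over Z this has rank 4, with invariant factors (1,1,1,1).

The boundary map ∂_2: C_2 → C_1 maps a triangle to the signed sum of its edges. For instance
  ∂[0,2,3] = [2,3] − [0,3] + [0,2],
  ∂[0,1,4] = [1,4] − [0,4] + [0,1].
The resulting 10×5 matrix has rank 5, and its Smith normal form has invariant factors (1,1,1,1,1).

Computing H_k = (kernel of ∂_k) / (image of ∂_{k+1}):

  H_0: rank C_0 − rank ∂_1 = 5 − 4 = 1, and the invariant factors of ∂_1 are all 1, so H_0 = Z.
  H_1: rank ker ∂_1 − rank ∂_2 = (10 − 4) − 5 = 1, and the invariant factors of ∂_2 are all 1, so H_1 = Z.
  H_2: rank ker ∂_2 − rank ∂_3 = (5 − 5) − 0 = 0, and there is no ∂_3, so H_2 = 0.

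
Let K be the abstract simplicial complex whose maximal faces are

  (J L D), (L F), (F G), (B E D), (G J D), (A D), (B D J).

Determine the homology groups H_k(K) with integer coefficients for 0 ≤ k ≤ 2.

H_0 = Z,  H_1 = Z,  H_2 = 0.

K has 8 vertices, 12 edges, 4 triangles.
rank ∂_0 = 0, rank ∂_1 = 7 ⇒ b_0 = 8 − 0 − 7 = 1; all invariant factors of ∂_1 are 1 so no torsion. So H_0 = Z.
rank ∂_1 = 7, rank ∂_2 = 4 ⇒ b_1 = 12 − 7 − 4 = 1; all invariant factors of ∂_2 are 1 so no torsion. So H_1 = Z.
rank ∂_2 = 4, rank ∂_3 = 0 ⇒ b_2 = 4 − 4 − 0 = 0. So H_2 = 0.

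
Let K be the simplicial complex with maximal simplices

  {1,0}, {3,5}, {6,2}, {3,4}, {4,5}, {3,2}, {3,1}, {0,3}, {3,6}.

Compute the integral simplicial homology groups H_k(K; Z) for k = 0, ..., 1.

H_0 ≅ Z,  H_1 ≅ Z^3.

Fix the vertex order 0 < 1 < 2 < 3 < 4 < 5 < 6 and write every simplex with vertices in increasing order. Then dim K = 1 and the simplices of K are:

  0-simplices (7): [0], [1], [2], [3], [4], [5], [6]
  1-simplices (9): [0,1], [0,3], [1,3], [2,3], [2,6], [3,4], [3,5], [3,6], [4,5]

giving chain groups C_0 ≅ Z^7, C_1 ≅ Z^9.

Boundary ∂_1: C_1 → C_0 is given by ∂[p,q] = [q] − [p]. For instance
  ∂[3,6] = [6] − [3].
The resulting 7×9 matrix has rank 6, and its Smith normal form has invariant factors (1,1,1,1,1,1).

Now H_k = ker ∂_k / im ∂_{k+1}, so:

  H_0: rank C_0 − rank ∂_1 = 7 − 6 = 1, and the invariant factors of ∂_1 are all 1, so H_0 = Z.
  H_1: rank ker ∂_1 − rank ∂_2 = (9 − 6) − 0 = 3, and there is no ∂_2, so H_1 = Z^3.

As a check, the Euler characteristic is 7 − 9 = -2, which agrees with 1 − 3 = -2.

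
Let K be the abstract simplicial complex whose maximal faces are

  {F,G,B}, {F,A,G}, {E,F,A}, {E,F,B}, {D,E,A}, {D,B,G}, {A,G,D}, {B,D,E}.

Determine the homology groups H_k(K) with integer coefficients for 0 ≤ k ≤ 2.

Take the total order A < B < D < E < F < G on the vertex set. Then K (dimension 2) consists of the simplices:

  0-simplices (6): A, B, D, E, F, G
  1-simplices (12): AD, AE, AF, AG, BD, BE, BF, BG, DE, DG, EF, FG
  2-simplices (8): ADE, ADG, AEF, AFG, BDE, BDG, BEF, BFG

so the chain groups are C_0 ≅ Z^6, C_1 ≅ Z^12, C_2 ≅ Z^8.

∂_1: C_1 → C_0 is given by ∂[p,q] = [q] − [p].
As a 6×12 matrix over Z this has rank 5, with invariant factors (1,1,1,1,1).

∂_2: C_2 → C_1 acts by ∂[p,q,r] = [q,r] − [p,r] + [p,q]. For instance
  ∂BDG = DG − BG + BD,
  ∂BDE = DE − BE + BD.
As a 12×8 matrix over Z this has rank 7, with invariant factors (1,1,1,1,1,1,1).

Reading off H_k = ker ∂_k / im ∂_{k+1}:

  H_0: rank C_0 − rank ∂_1 = 6 − 5 = 1, and the invariant factors of ∂_1 are all 1, so H_0 ≅ Z.
  H_1: rank ker ∂_1 − rank ∂_2 = (12 − 5) − 7 = 0, and the invariant factors of ∂_2 are all 1, so H_1 ≅ 0.
  H_2: rank ker ∂_2 − rank ∂_3 = (8 − 7) − 0 = 1, and there is no ∂_3, so H_2 ≅ Z.

H_0 ≅ Z,  H_1 = 0,  H_2 ≅ Z.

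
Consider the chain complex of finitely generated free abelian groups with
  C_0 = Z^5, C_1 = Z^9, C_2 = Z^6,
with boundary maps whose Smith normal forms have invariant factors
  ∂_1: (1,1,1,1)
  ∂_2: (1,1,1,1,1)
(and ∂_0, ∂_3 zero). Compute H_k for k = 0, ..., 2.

H_0: b_0 = 5 − 0 − 4 = 1; torsion from ∂_1 factors > 1: none. So H_0 ≅ Z.
H_1: b_1 = 9 − 4 − 5 = 0; torsion from ∂_2 factors > 1: none. So H_1 ≅ 0.
H_2: b_2 = 6 − 5 − 0 = 1; torsion from ∂_3 factors > 1: none. So H_2 ≅ Z.

H_0 ≅ Z,  H_1 = 0,  H_2 ≅ Z.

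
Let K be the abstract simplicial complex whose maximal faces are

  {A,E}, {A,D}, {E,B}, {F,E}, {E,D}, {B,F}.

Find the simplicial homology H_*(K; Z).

H_0 = Z,  H_1 = Z^2.

Fix the vertex order A < B < D < E < F and write every simplex with vertices in increasing order. Then dim K = 1 and the simplices of K are:

  0-simplices (5): A, B, D, E, F
  1-simplices (6): AD, AE, BE, BF, DE, EF

giving chain groups C_0 ≅ Z^5, C_1 ≅ Z^6.

∂_1: C_1 → C_0 sends each edge [p,q] (with p < q) to q − p. For instance
  ∂AE = E − A.
This gives a 5×6 integer matrix of rank 4; reducing to Smith normal form yields diagonal entries (1,1,1,1).

From H_k ≅ ker(∂_k) / im(∂_{k+1}) we obtain:

  H_0: rank C_0 − rank ∂_1 = 5 − 4 = 1, and the invariant factors of ∂_1 are all 1, so H_0 ≅ Z.
  H_1: rank ker ∂_1 − rank ∂_2 = (6 − 4) − 0 = 2, and there is no ∂_2, so H_1 ≅ Z^2.

(K is a triangulation of a wedge of 2 circles.)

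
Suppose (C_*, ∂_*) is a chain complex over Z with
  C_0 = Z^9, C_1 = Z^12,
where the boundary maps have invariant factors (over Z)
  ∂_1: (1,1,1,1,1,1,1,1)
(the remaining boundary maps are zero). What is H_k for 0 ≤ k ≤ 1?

H_0: b_0 = 9 − 0 − 8 = 1; torsion from ∂_1 factors > 1: none. So H_0 = Z.
H_1: b_1 = 12 − 8 − 0 = 4; torsion from ∂_2 factors > 1: none. So H_1 = Z^4.

H_0 = Z,  H_1 = Z^4.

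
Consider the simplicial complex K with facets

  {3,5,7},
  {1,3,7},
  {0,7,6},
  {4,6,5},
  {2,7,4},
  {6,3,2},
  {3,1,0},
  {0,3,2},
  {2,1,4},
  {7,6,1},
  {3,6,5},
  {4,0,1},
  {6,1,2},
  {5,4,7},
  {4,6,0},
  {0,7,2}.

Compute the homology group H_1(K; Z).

Take the total order 0 < 1 < 2 < 3 < 4 < 5 < 6 < 7 on the vertex set. Then K (dimension 2) consists of the simplices:

  0-simplices (8): [0], [1], [2], [3], [4], [5], [6], [7]
  1-simplices (24): (24 of them)
  2-simplices (16): [0,1,3], [0,1,4], [0,2,3], [0,2,7], [0,4,6], [0,6,7], [1,2,4], [1,2,6], [1,3,7], [1,6,7], [2,3,6], [2,4,7], [3,5,6], [3,5,7], [4,5,6], [4,5,7]

Hence C_0 ≅ Z^8, C_1 ≅ Z^24, C_2 ≅ Z^16.

∂_1: C_1 → C_0 is given by ∂[p,q] = [q] − [p]. For instance
  ∂[2,7] = [7] − [2].
As a 8×24 matrix over Z this has rank 7, with invariant factors (1,1,1,1,1,1,1).

∂_2: C_2 → C_1 maps a triangle to the signed sum of its edges. For instance
  ∂[4,5,6] = [5,6] − [4,6] + [4,5],
  ∂[0,1,4] = [1,4] − [0,4] + [0,1].
This gives a 24×16 integer matrix of rank 15; reducing to Smith normal form yields diagonal entries (1,1,1,1,1,1,1,1,1,1,1,1,1,1,1).

From H_k ≅ ker(∂_k) / im(∂_{k+1}) we obtain:

  H_1: rank ker ∂_1 − rank ∂_2 = (24 − 7) − 15 = 2, and the invariant factors of ∂_2 are all 1, so H_1 = Z^2.

H_1 ≅ Z^2.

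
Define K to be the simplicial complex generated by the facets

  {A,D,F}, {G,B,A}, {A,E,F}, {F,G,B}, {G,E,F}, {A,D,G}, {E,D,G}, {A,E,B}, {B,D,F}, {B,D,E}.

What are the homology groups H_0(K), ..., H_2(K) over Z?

H_0 ≅ Z,  H_1 ≅ Z/2Z,  H_2 = 0.

We work with the vertex ordering A < B < D < E < F < G. The simplices of K, each written with vertices in increasing order, are:

  0-simplices (6): A, B, D, E, F, G
  1-simplices (15): AB, AD, AE, AF, AG, BD, BE, BF, BG, DE, DF, DG, EF, EG, FG
  2-simplices (10): ABE, ABG, ADF, ADG, AEF, BDE, BDF, BFG, DEG, EFG

so the chain groups are C_0 ≅ Z^6, C_1 ≅ Z^15, C_2 ≅ Z^10.

The boundary map ∂_1: C_1 → C_0 is given by ∂[p,q] = [q] − [p]. For instance
  ∂DE = E − D.
This gives a 6×15 integer matrix of rank 5; reducing to Smith normal form yields diagonal entries (1,1,1,1,1).

The boundary map ∂_2: C_2 → C_1 acts by ∂[p,q,r] = [q,r] − [p,r] + [p,q]. For instance
  ∂BDF = DF − BF + BD,
  ∂BFG = FG − BG + BF.
As a 15×10 matrix over Z this has rank 10, with invariant factors (1,1,1,1,1,1,1,1,1,2).

From H_k ≅ ker(∂_k) / im(∂_{k+1}) we obtain:

  H_0: rank C_0 − rank ∂_1 = 6 − 5 = 1, and the invariant factors of ∂_1 are all 1, so H_0 ≅ Z.
  H_1: rank ker ∂_1 − rank ∂_2 = (15 − 5) − 10 = 0, and ∂_2 has invariant factor 2 > 1, so H_1 ≅ Z/2Z.
  H_2: rank ker ∂_2 − rank ∂_3 = (10 − 10) − 0 = 0, and there is no ∂_3, so H_2 ≅ 0.

As a check, the Euler characteristic is 6 − 15 + 10 = 1, which agrees with 1 − 0 + 0 = 1.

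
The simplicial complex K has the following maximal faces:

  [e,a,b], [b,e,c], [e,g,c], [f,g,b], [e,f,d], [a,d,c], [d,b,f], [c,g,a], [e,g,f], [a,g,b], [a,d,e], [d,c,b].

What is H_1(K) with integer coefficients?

K has 7 vertices, 18 edges, 12 triangles.
rank ∂_1 = 6, rank ∂_2 = 12 ⇒ b_1 = 18 − 6 − 12 = 0; ∂_2 has invariant factor(s) [2] giving torsion. So H_1 ≅ Z/2.

H_1 ≅ Z/2.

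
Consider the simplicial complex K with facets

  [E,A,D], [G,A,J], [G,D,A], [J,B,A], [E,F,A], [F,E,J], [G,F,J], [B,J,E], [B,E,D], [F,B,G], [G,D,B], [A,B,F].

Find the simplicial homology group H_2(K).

H_2 ≅ 0.

Fix the vertex order A < B < D < E < F < G < J and write every simplex with vertices in increasing order. Then dim K = 2 and the simplices of K are:

  0-simplices (7): A, B, D, E, F, G, J
  1-simplices (18): AB, AD, AE, AF, AG, AJ, BD, BE, BF, BG, BJ, DE, DG, EF, EJ, FG, FJ, GJ
  2-simplices (12): ABF, ABJ, ADE, ADG, AEF, AGJ, BDE, BDG, BEJ, BFG, EFJ, FGJ

giving chain groups C_0 ≅ Z^7, C_1 ≅ Z^18, C_2 ≅ Z^12.

∂_1: C_1 → C_0 sends each edge [p,q] (with p < q) to q − p. For instance
  ∂DG = G − D.
The 7×18 boundary matrix has rank 6 and Smith normal form diag(1,1,1,1,1,1).

∂_2: C_2 → C_1 maps a triangle to the signed sum of its edges. For instance
  ∂FGJ = GJ − FJ + FG,
  ∂ABF = BF − AF + AB.
As a 18×12 matrix over Z this has rank 12, with invariant factors (1,1,1,1,1,1,1,1,1,1,1,2).

Reading off H_k = ker ∂_k / im ∂_{k+1}:

  H_2: rank ker ∂_2 − rank ∂_3 = (12 − 12) − 0 = 0, and there is no ∂_3, so H_2 ≅ 0.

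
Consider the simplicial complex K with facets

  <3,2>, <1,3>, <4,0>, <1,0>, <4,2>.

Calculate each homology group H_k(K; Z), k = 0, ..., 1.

H_0 = Z,  H_1 = Z.

Fix the vertex order 0 < 1 < 2 < 3 < 4 and write every simplex with vertices in increasing order. Then dim K = 1 and the simplices of K are:

  0-simplices (5): [0], [1], [2], [3], [4]
  1-simplices (5): [0,1], [0,4], [1,3], [2,3], [2,4]

so the chain groups are C_0 ≅ Z^5, C_1 ≅ Z^5.

∂_1: C_1 → C_0 maps an edge to its endpoints' difference, ∂[p,q] = q − p.
As a 5×5 matrix over Z this has rank 4, with invariant factors (1,1,1,1).

Now H_k = ker ∂_k / im ∂_{k+1}, so:

  H_0: rank C_0 − rank ∂_1 = 5 − 4 = 1, and the invariant factors of ∂_1 are all 1, so H_0 ≅ Z.
  H_1: rank ker ∂_1 − rank ∂_2 = (5 − 4) − 0 = 1, and there is no ∂_2, so H_1 ≅ Z.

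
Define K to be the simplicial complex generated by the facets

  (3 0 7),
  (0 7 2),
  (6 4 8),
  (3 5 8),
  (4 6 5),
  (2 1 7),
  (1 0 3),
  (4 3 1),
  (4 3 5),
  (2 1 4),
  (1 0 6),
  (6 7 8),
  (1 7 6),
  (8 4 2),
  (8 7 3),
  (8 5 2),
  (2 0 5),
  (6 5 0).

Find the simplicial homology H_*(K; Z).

H_0 = Z,  H_1 = Z ⊕ Z/2,  H_2 = 0.

We work with the vertex ordering 0 < 1 < 2 < 3 < 4 < 5 < 6 < 7 < 8. The simplices of K, each written with vertices in increasing order, are:

  0-simplices (9): [0], [1], [2], [3], [4], [5], [6], [7], [8]
  1-simplices (27): (27 of them)
  2-simplices (18): [0,1,3], [0,1,6], [0,2,5], [0,2,7], [0,3,7], [0,5,6], [1,2,4], [1,2,7], [1,3,4], [1,6,7], [2,4,8], [2,5,8], [3,4,5], [3,5,8], [3,7,8], [4,5,6], [4,6,8], [6,7,8]

Hence C_0 ≅ Z^9, C_1 ≅ Z^27, C_2 ≅ Z^18.

Boundary ∂_1: C_1 → C_0 sends each edge [p,q] (with p < q) to q − p. For instance
  ∂[1,7] = [7] − [1].
The 9×27 boundary matrix has rank 8 and Smith normal form diag(1,1,1,1,1,1,1,1).

∂_2: C_2 → C_1 acts by ∂[p,q,r] = [q,r] − [p,r] + [p,q]. For instance
  ∂[6,7,8] = [7,8] − [6,8] + [6,7],
  ∂[4,6,8] = [6,8] − [4,8] + [4,6].
As a 27×18 matrix over Z this has rank 18, with invariant factors (1,1,1,1,1,1,1,1,1,1,1,1,1,1,1,1,1,2).

Now H_k = ker ∂_k / im ∂_{k+1}, so:

  H_0: rank C_0 − rank ∂_1 = 9 − 8 = 1, and the invariant factors of ∂_1 are all 1, so H_0 ≅ Z.
  H_1: rank ker ∂_1 − rank ∂_2 = (27 − 8) − 18 = 1, and ∂_2 has invariant factor 2 > 1, so H_1 ≅ Z ⊕ Z/2.
  H_2: rank ker ∂_2 − rank ∂_3 = (18 − 18) − 0 = 0, and there is no ∂_3, so H_2 ≅ 0.

As a check, the Euler characteristic is 9 − 27 + 18 = 0, which agrees with 1 − 1 + 0 = 0.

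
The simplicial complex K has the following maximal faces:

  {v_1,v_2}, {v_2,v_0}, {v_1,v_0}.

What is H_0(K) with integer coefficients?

Take the total order v_0 < v_1 < v_2 on the vertex set. Then K (dimension 1) consists of the simplices:

  0-simplices (3): [v_0], [v_1], [v_2]
  1-simplices (3): [v_0,v_1], [v_0,v_2], [v_1,v_2]

giving chain groups C_0 ≅ Z^3, C_1 ≅ Z^3.

Boundary ∂_1: C_1 → C_0 maps an edge to its endpoints' difference, ∂[p,q] = q − p. For instance
  ∂[v_0,v_1] = [v_1] − [v_0].
The 3×3 boundary matrix has rank 2 and Smith normal form diag(1,1).

Now H_k = ker ∂_k / im ∂_{k+1}, so:

  H_0: rank C_0 − rank ∂_1 = 3 − 2 = 1, and the invariant factors of ∂_1 are all 1, so H_0 = Z.

(K is a triangulation of the circle S^1.)

H_0 = Z.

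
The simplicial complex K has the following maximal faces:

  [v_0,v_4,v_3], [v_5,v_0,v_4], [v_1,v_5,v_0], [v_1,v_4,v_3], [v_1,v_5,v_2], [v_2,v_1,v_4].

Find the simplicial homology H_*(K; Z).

H_0 ≅ Z,  H_1 ≅ Z,  H_2 = 0.

We work with the vertex ordering v_0 < v_1 < v_2 < v_3 < v_4 < v_5. The simplices of K, each written with vertices in increasing order, are:

  0-simplices (6): [v_0], [v_1], [v_2], [v_3], [v_4], [v_5]
  1-simplices (12): [v_0,v_1], [v_0,v_3], [v_0,v_4], [v_0,v_5], [v_1,v_2], [v_1,v_3], [v_1,v_4], [v_1,v_5], [v_2,v_4], [v_2,v_5], [v_3,v_4], [v_4,v_5]
  2-simplices (6): [v_0,v_1,v_5], [v_0,v_3,v_4], [v_0,v_4,v_5], [v_1,v_2,v_4], [v_1,v_2,v_5], [v_1,v_3,v_4]

giving chain groups C_0 ≅ Z^6, C_1 ≅ Z^12, C_2 ≅ Z^6.

The boundary map ∂_1: C_1 → C_0 maps an edge to its endpoints' difference, ∂[p,q] = q − p. For instance
  ∂[v_4,v_5] = [v_5] − [v_4].
As a 6×12 matrix over Z this has rank 5, with invariant factors (1,1,1,1,1).

Boundary ∂_2: C_2 → C_1 acts by ∂[p,q,r] = [q,r] − [p,r] + [p,q]. For instance
  ∂[v_1,v_3,v_4] = [v_3,v_4] − [v_1,v_4] + [v_1,v_3],
  ∂[v_1,v_2,v_5] = [v_2,v_5] − [v_1,v_5] + [v_1,v_2].
As a 12×6 matrix over Z this has rank 6, with invariant factors (1,1,1,1,1,1).

From H_k ≅ ker(∂_k) / im(∂_{k+1}) we obtain:

  H_0: rank C_0 − rank ∂_1 = 6 − 5 = 1, and the invariant factors of ∂_1 are all 1, so H_0 = Z.
  H_1: rank ker ∂_1 − rank ∂_2 = (12 − 5) − 6 = 1, and the invariant factors of ∂_2 are all 1, so H_1 = Z.
  H_2: rank ker ∂_2 − rank ∂_3 = (6 − 6) − 0 = 0, and there is no ∂_3, so H_2 = 0.

As a check, the Euler characteristic is 6 − 12 + 6 = 0, which agrees with 1 − 1 + 0 = 0.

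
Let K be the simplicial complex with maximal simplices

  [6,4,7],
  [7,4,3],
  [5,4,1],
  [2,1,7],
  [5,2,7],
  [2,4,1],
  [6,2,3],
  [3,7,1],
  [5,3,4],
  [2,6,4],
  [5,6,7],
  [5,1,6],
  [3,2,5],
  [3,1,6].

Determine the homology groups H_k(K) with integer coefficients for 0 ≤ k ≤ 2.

We work with the vertex ordering 1 < 2 < 3 < 4 < 5 < 6 < 7. The simplices of K, each written with vertices in increasing order, are:

  0-simplices (7): [1], [2], [3], [4], [5], [6], [7]
  1-simplices (21): [1,2], [1,3], [1,4], [1,5], [1,6], [1,7], [2,3], [2,4], [2,5], [2,6], [2,7], [3,4], [3,5], [3,6], [3,7], [4,5], [4,6], [4,7], [5,6], [5,7], [6,7]
  2-simplices (14): [1,2,4], [1,2,7], [1,3,6], [1,3,7], [1,4,5], [1,5,6], [2,3,5], [2,3,6], [2,4,6], [2,5,7], [3,4,5], [3,4,7], [4,6,7], [5,6,7]

giving chain groups C_0 ≅ Z^7, C_1 ≅ Z^21, C_2 ≅ Z^14.

The boundary map ∂_1: C_1 → C_0 is given by ∂[p,q] = [q] − [p]. For instance
  ∂[3,4] = [4] − [3].
The resulting 7×21 matrix has rank 6, and its Smith normal form has invariant factors (1,1,1,1,1,1).

∂_2: C_2 → C_1 sends each 2-simplex [p,q,r] to [q,r] − [p,r] + [p,q]. For instance
  ∂[2,4,6] = [4,6] − [2,6] + [2,4],
  ∂[3,4,5] = [4,5] − [3,5] + [3,4].
The resulting 21×14 matrix has rank 13, and its Smith normal form has invariant factors (1,1,1,1,1,1,1,1,1,1,1,1,1).

Computing H_k = (kernel of ∂_k) / (image of ∂_{k+1}):

  H_0: rank C_0 − rank ∂_1 = 7 − 6 = 1, and the invariant factors of ∂_1 are all 1, so H_0 = Z.
  H_1: rank ker ∂_1 − rank ∂_2 = (21 − 6) − 13 = 2, and the invariant factors of ∂_2 are all 1, so H_1 = Z^2.
  H_2: rank ker ∂_2 − rank ∂_3 = (14 − 13) − 0 = 1, and there is no ∂_3, so H_2 = Z.

H_0 = Z,  H_1 = Z^2,  H_2 = Z.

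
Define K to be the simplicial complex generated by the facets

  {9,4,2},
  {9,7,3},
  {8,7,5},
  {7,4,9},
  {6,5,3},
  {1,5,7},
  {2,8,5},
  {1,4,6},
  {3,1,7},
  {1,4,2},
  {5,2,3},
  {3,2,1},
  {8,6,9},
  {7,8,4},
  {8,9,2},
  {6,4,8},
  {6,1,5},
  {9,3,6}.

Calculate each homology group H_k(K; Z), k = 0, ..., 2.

Fix the vertex order 1 < 2 < 3 < 4 < 5 < 6 < 7 < 8 < 9 and write every simplex with vertices in increasing order. Then dim K = 2 and the simplices of K are:

  0-simplices (9): [1], [2], [3], [4], [5], [6], [7], [8], [9]
  1-simplices (27): (27 of them)
  2-simplices (18): [1,2,3], [1,2,4], [1,3,7], [1,4,6], [1,5,6], [1,5,7], [2,3,5], [2,4,9], [2,5,8], [2,8,9], [3,5,6], [3,6,9], [3,7,9], [4,6,8], [4,7,8], [4,7,9], [5,7,8], [6,8,9]

giving chain groups C_0 ≅ Z^9, C_1 ≅ Z^27, C_2 ≅ Z^18.

The boundary map ∂_1: C_1 → C_0 is given by ∂[p,q] = [q] − [p]. For instance
  ∂[2,9] = [9] − [2].
The 9×27 boundary matrix has rank 8 and Smith normal form diag(1,1,1,1,1,1,1,1).

∂_2: C_2 → C_1 maps a triangle to the signed sum of its edges. For instance
  ∂[4,7,8] = [7,8] − [4,8] + [4,7],
  ∂[3,7,9] = [7,9] − [3,9] + [3,7].
The resulting 27×18 matrix has rank 18, and its Smith normal form has invariant factors (1,1,1,1,1,1,1,1,1,1,1,1,1,1,1,1,1,2).

From H_k ≅ ker(∂_k) / im(∂_{k+1}) we obtain:

  H_0: rank C_0 − rank ∂_1 = 9 − 8 = 1, and the invariant factors of ∂_1 are all 1, so H_0 = Z.
  H_1: rank ker ∂_1 − rank ∂_2 = (27 − 8) − 18 = 1, and ∂_2 has invariant factor 2 > 1, so H_1 = Z ⊕ Z/2.
  H_2: rank ker ∂_2 − rank ∂_3 = (18 − 18) − 0 = 0, and there is no ∂_3, so H_2 = 0.

H_0 = Z,  H_1 = Z ⊕ Z/2,  H_2 = 0.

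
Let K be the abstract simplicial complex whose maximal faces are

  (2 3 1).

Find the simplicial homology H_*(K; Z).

H_0 = Z,  H_1 = 0,  H_2 = 0.

Take the total order 1 < 2 < 3 on the vertex set. Then K (dimension 2) consists of the simplices:

  0-simplices (3): [1], [2], [3]
  1-simplices (3): [1,2], [1,3], [2,3]
  2-simplices (1): [1,2,3]

giving chain groups C_0 ≅ Z^3, C_1 ≅ Z^3, C_2 ≅ Z^1.

∂_1: C_1 → C_0 sends each edge [p,q] (with p < q) to q − p. For instance
  ∂[1,2] = [2] − [1].
The 3×3 boundary matrix has rank 2 and Smith normal form diag(1,1).

Boundary ∂_2: C_2 → C_1 acts by ∂[p,q,r] = [q,r] − [p,r] + [p,q]. For instance
  ∂[1,2,3] = [2,3] − [1,3] + [1,2].
This gives a 3×1 integer matrix of rank 1; reducing to Smith normal form yields diagonal entries (1).

Now H_k = ker ∂_k / im ∂_{k+1}, so:

  H_0: rank C_0 − rank ∂_1 = 3 − 2 = 1, and the invariant factors of ∂_1 are all 1, so H_0 = Z.
  H_1: rank ker ∂_1 − rank ∂_2 = (3 − 2) − 1 = 0, and the invariant factors of ∂_2 are all 1, so H_1 = 0.
  H_2: rank ker ∂_2 − rank ∂_3 = (1 − 1) − 0 = 0, and there is no ∂_3, so H_2 = 0.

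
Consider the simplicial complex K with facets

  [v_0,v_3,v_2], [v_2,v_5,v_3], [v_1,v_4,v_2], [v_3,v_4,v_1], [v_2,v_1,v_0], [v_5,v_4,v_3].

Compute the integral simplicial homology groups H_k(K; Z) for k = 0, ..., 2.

H_0 ≅ Z,  H_1 ≅ Z,  H_2 = 0.

We work with the vertex ordering v_0 < v_1 < v_2 < v_3 < v_4 < v_5. The simplices of K, each written with vertices in increasing order, are:

  0-simplices (6): [v_0], [v_1], [v_2], [v_3], [v_4], [v_5]
  1-simplices (12): [v_0,v_1], [v_0,v_2], [v_0,v_3], [v_1,v_2], [v_1,v_3], [v_1,v_4], [v_2,v_3], [v_2,v_4], [v_2,v_5], [v_3,v_4], [v_3,v_5], [v_4,v_5]
  2-simplices (6): [v_0,v_1,v_2], [v_0,v_2,v_3], [v_1,v_2,v_4], [v_1,v_3,v_4], [v_2,v_3,v_5], [v_3,v_4,v_5]

giving chain groups C_0 ≅ Z^6, C_1 ≅ Z^12, C_2 ≅ Z^6.

Boundary ∂_1: C_1 → C_0 maps an edge to its endpoints' difference, ∂[p,q] = q − p.
The resulting 6×12 matrix has rank 5, and its Smith normal form has invariant factors (1,1,1,1,1).

The boundary map ∂_2: C_2 → C_1 acts by ∂[p,q,r] = [q,r] − [p,r] + [p,q]. For instance
  ∂[v_1,v_3,v_4] = [v_3,v_4] − [v_1,v_4] + [v_1,v_3],
  ∂[v_2,v_3,v_5] = [v_3,v_5] − [v_2,v_5] + [v_2,v_3].
The 12×6 boundary matrix has rank 6 and Smith normal form diag(1,1,1,1,1,1).

Now H_k = ker ∂_k / im ∂_{k+1}, so:

  H_0: rank C_0 − rank ∂_1 = 6 − 5 = 1, and the invariant factors of ∂_1 are all 1, so H_0 = Z.
  H_1: rank ker ∂_1 − rank ∂_2 = (12 − 5) − 6 = 1, and the invariant factors of ∂_2 are all 1, so H_1 = Z.
  H_2: rank ker ∂_2 − rank ∂_3 = (6 − 6) − 0 = 0, and there is no ∂_3, so H_2 = 0.

(K is a triangulation of the cylinder S^1 x I.)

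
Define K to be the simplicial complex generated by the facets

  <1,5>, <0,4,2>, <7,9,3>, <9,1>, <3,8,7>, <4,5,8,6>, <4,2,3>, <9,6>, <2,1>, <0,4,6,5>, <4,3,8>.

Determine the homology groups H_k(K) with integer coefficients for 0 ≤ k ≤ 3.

H_0 = Z,  H_1 = Z^3,  H_2 = 0,  H_3 = 0.

Order the vertices as 0 < 1 < 2 < 3 < 4 < 5 < 6 < 7 < 8 < 9. Listing each simplex with vertices in this order, K has dimension 3 with simplices:

  0-simplices (10): [0], [1], [2], [3], [4], [5], [6], [7], [8], [9]
  1-simplices (22): [0,2], [0,4], [0,5], [0,6], [1,2], [1,5], [1,9], [2,3], [2,4], [3,4], [3,7], [3,8], [3,9], [4,5], [4,6], [4,8], [5,6], [5,8], [6,8], [6,9], [7,8], [7,9]
  2-simplices (12): [0,2,4], [0,4,5], [0,4,6], [0,5,6], [2,3,4], [3,4,8], [3,7,8], [3,7,9], [4,5,6], [4,5,8], [4,6,8], [5,6,8]
  3-simplices (2): [0,4,5,6], [4,5,6,8]

giving chain groups C_0 ≅ Z^10, C_1 ≅ Z^22, C_2 ≅ Z^12, C_3 ≅ Z^2.

Boundary ∂_1: C_1 → C_0 is given by ∂[p,q] = [q] − [p]. For instance
  ∂[3,7] = [7] − [3].
The 10×22 boundary matrix has rank 9 and Smith normal form diag(1,1,1,1,1,1,1,1,1).

The boundary map ∂_2: C_2 → C_1 sends each 2-simplex [p,q,r] to [q,r] − [p,r] + [p,q]. For instance
  ∂[4,6,8] = [6,8] − [4,8] + [4,6],
  ∂[4,5,8] = [5,8] − [4,8] + [4,5].
This gives a 22×12 integer matrix of rank 10; reducing to Smith normal form yields diagonal entries (1,1,1,1,1,1,1,1,1,1).

Boundary ∂_3: C_3 → C_2 sends each 3-simplex σ to the alternating sum Σ_i (−1)^i (σ with its i-th vertex removed). For instance
  ∂[0,4,5,6] = [4,5,6] − [0,5,6] + [0,4,6] − [0,4,5],
  ∂[4,5,6,8] = [5,6,8] − [4,6,8] + [4,5,8] − [4,5,6].
This gives a 12×2 integer matrix of rank 2; reducing to Smith normal form yields diagonal entries (1,1).

Now H_k = ker ∂_k / im ∂_{k+1}, so:

  H_0: rank C_0 − rank ∂_1 = 10 − 9 = 1, and the invariant factors of ∂_1 are all 1, so H_0 ≅ Z.
  H_1: rank ker ∂_1 − rank ∂_2 = (22 − 9) − 10 = 3, and the invariant factors of ∂_2 are all 1, so H_1 ≅ Z^3.
  H_2: rank ker ∂_2 − rank ∂_3 = (12 − 10) − 2 = 0, and the invariant factors of ∂_3 are all 1, so H_2 ≅ 0.
  H_3: rank ker ∂_3 − rank ∂_4 = (2 − 2) − 0 = 0, and there is no ∂_4, so H_3 ≅ 0.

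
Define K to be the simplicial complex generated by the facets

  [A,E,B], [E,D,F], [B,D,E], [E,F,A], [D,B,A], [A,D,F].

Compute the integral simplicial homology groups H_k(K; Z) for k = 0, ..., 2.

H_0 ≅ Z,  H_1 = 0,  H_2 ≅ Z.

We work with the vertex ordering A < B < D < E < F. The simplices of K, each written with vertices in increasing order, are:

  0-simplices (5): A, B, D, E, F
  1-simplices (9): AB, AD, AE, AF, BD, BE, DE, DF, EF
  2-simplices (6): ABD, ABE, ADF, AEF, BDE, DEF

so the chain groups are C_0 ≅ Z^5, C_1 ≅ Z^9, C_2 ≅ Z^6.

The boundary map ∂_1: C_1 → C_0 maps an edge to its endpoints' difference, ∂[p,q] = q − p.
This gives a 5×9 integer matrix of rank 4; reducing to Smith normal form yields diagonal entries (1,1,1,1).

Boundary ∂_2: C_2 → C_1 sends each 2-simplex [p,q,r] to [q,r] − [p,r] + [p,q]. For instance
  ∂AEF = EF − AF + AE,
  ∂DEF = EF − DF + DE.
This gives a 9×6 integer matrix of rank 5; reducing to Smith normal form yields diagonal entries (1,1,1,1,1).

Computing H_k = (kernel of ∂_k) / (image of ∂_{k+1}):

  H_0: rank C_0 − rank ∂_1 = 5 − 4 = 1, and the invariant factors of ∂_1 are all 1, so H_0 = Z.
  H_1: rank ker ∂_1 − rank ∂_2 = (9 − 4) − 5 = 0, and the invariant factors of ∂_2 are all 1, so H_1 = 0.
  H_2: rank ker ∂_2 − rank ∂_3 = (6 − 5) − 0 = 1, and there is no ∂_3, so H_2 = Z.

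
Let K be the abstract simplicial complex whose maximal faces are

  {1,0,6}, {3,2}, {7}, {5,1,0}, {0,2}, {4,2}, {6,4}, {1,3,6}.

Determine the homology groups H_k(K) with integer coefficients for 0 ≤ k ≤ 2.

Take the total order 0 < 1 < 2 < 3 < 4 < 5 < 6 < 7 on the vertex set. Then K (dimension 2) consists of the simplices:

  0-simplices (8): [0], [1], [2], [3], [4], [5], [6], [7]
  1-simplices (11): [0,1], [0,2], [0,5], [0,6], [1,3], [1,5], [1,6], [2,3], [2,4], [3,6], [4,6]
  2-simplices (3): [0,1,5], [0,1,6], [1,3,6]

so the chain groups are C_0 ≅ Z^8, C_1 ≅ Z^11, C_2 ≅ Z^3.

The boundary map ∂_1: C_1 → C_0 maps an edge to its endpoints' difference, ∂[p,q] = q − p.
As a 8×11 matrix over Z this has rank 6, with invariant factors (1,1,1,1,1,1).

∂_2: C_2 → C_1 sends each 2-simplex [p,q,r] to [q,r] − [p,r] + [p,q]. For instance
  ∂[1,3,6] = [3,6] − [1,6] + [1,3],
  ∂[0,1,6] = [1,6] − [0,6] + [0,1].
The 11×3 boundary matrix has rank 3 and Smith normal form diag(1,1,1).

Now H_k = ker ∂_k / im ∂_{k+1}, so:

  H_0: rank C_0 − rank ∂_1 = 8 − 6 = 2, and the invariant factors of ∂_1 are all 1, so H_0 = Z^2.
  H_1: rank ker ∂_1 − rank ∂_2 = (11 − 6) − 3 = 2, and the invariant factors of ∂_2 are all 1, so H_1 = Z^2.
  H_2: rank ker ∂_2 − rank ∂_3 = (3 − 3) − 0 = 0, and there is no ∂_3, so H_2 = 0.

As a check, the Euler characteristic is 8 − 11 + 3 = 0, which agrees with 2 − 2 + 0 = 0.

H_0 = Z^2,  H_1 = Z^2,  H_2 = 0.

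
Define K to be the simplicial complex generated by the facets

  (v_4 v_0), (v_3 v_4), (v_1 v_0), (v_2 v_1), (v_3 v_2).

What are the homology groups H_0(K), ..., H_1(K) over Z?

H_0 = Z,  H_1 = Z.

Fix the vertex order v_0 < v_1 < v_2 < v_3 < v_4 and write every simplex with vertices in increasing order. Then dim K = 1 and the simplices of K are:

  0-simplices (5): [v_0], [v_1], [v_2], [v_3], [v_4]
  1-simplices (5): [v_0,v_1], [v_0,v_4], [v_1,v_2], [v_2,v_3], [v_3,v_4]

Hence C_0 ≅ Z^5, C_1 ≅ Z^5.

The boundary map ∂_1: C_1 → C_0 is given by ∂[p,q] = [q] − [p]. For instance
  ∂[v_3,v_4] = [v_4] − [v_3].
This gives a 5×5 integer matrix of rank 4; reducing to Smith normal form yields diagonal entries (1,1,1,1).

Computing H_k = (kernel of ∂_k) / (image of ∂_{k+1}):

  H_0: rank C_0 − rank ∂_1 = 5 − 4 = 1, and the invariant factors of ∂_1 are all 1, so H_0 ≅ Z.
  H_1: rank ker ∂_1 − rank ∂_2 = (5 − 4) − 0 = 1, and there is no ∂_2, so H_1 ≅ Z.

(K is a triangulation of the circle S^1.)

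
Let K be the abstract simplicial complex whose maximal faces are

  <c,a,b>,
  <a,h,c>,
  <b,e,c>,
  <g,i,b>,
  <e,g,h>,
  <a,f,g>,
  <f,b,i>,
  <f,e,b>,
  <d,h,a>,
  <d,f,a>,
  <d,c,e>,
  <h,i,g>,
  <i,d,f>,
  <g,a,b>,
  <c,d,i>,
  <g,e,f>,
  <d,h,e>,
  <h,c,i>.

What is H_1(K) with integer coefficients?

H_1 ≅ Z × Z/2.

K has 9 vertices, 27 edges, 18 triangles.
rank ∂_1 = 8, rank ∂_2 = 18 ⇒ b_1 = 27 − 8 − 18 = 1; ∂_2 has invariant factor(s) [2] giving torsion. So H_1 = Z × Z/2.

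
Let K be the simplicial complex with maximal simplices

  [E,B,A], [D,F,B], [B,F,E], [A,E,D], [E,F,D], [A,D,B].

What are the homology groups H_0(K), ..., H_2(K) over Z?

Order the vertices as A < B < D < E < F. Listing each simplex with vertices in this order, K has dimension 2 with simplices:

  0-simplices (5): A, B, D, E, F
  1-simplices (9): AB, AD, AE, BD, BE, BF, DE, DF, EF
  2-simplices (6): ABD, ABE, ADE, BDF, BEF, DEF

so the chain groups are C_0 ≅ Z^5, C_1 ≅ Z^9, C_2 ≅ Z^6.

The boundary map ∂_1: C_1 → C_0 sends each edge [p,q] (with p < q) to q − p.
As a 5×9 matrix over Z this has rank 4, with invariant factors (1,1,1,1).

The boundary map ∂_2: C_2 → C_1 sends each 2-simplex [p,q,r] to [q,r] − [p,r] + [p,q]. For instance
  ∂DEF = EF − DF + DE,
  ∂ABE = BE − AE + AB.
This gives a 9×6 integer matrix of rank 5; reducing to Smith normal form yields diagonal entries (1,1,1,1,1).

Computing H_k = (kernel of ∂_k) / (image of ∂_{k+1}):

  H_0: rank C_0 − rank ∂_1 = 5 − 4 = 1, and the invariant factors of ∂_1 are all 1, so H_0 = Z.
  H_1: rank ker ∂_1 − rank ∂_2 = (9 − 4) − 5 = 0, and the invariant factors of ∂_2 are all 1, so H_1 = 0.
  H_2: rank ker ∂_2 − rank ∂_3 = (6 − 5) − 0 = 1, and there is no ∂_3, so H_2 = Z.

H_0 = Z,  H_1 = 0,  H_2 = Z.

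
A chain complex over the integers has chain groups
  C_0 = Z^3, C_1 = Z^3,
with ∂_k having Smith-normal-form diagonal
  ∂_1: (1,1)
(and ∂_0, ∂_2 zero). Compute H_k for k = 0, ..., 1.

H_0: b_0 = 3 − 0 − 2 = 1; torsion from ∂_1 factors > 1: none. So H_0 ≅ Z.
H_1: b_1 = 3 − 2 − 0 = 1; torsion from ∂_2 factors > 1: none. So H_1 ≅ Z.

H_0 ≅ Z,  H_1 ≅ Z.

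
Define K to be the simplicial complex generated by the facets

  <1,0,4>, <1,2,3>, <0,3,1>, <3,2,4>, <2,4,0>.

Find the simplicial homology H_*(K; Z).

Order the vertices as 0 < 1 < 2 < 3 < 4. Listing each simplex with vertices in this order, K has dimension 2 with simplices:

  0-simplices (5): [0], [1], [2], [3], [4]
  1-simplices (10): [0,1], [0,2], [0,3], [0,4], [1,2], [1,3], [1,4], [2,3], [2,4], [3,4]
  2-simplices (5): [0,1,3], [0,1,4], [0,2,4], [1,2,3], [2,3,4]

so the chain groups are C_0 ≅ Z^5, C_1 ≅ Z^10, C_2 ≅ Z^5.

∂_1: C_1 → C_0 is given by ∂[p,q] = [q] − [p]. For instance
  ∂[1,2] = [2] − [1].
The resulting 5×10 matrix has rank 4, and its Smith normal form has invariant factors (1,1,1,1).

∂_2: C_2 → C_1 acts by ∂[p,q,r] = [q,r] − [p,r] + [p,q]. For instance
  ∂[1,2,3] = [2,3] − [1,3] + [1,2],
  ∂[2,3,4] = [3,4] − [2,4] + [2,3].
The resulting 10×5 matrix has rank 5, and its Smith normal form has invariant factors (1,1,1,1,1).

Reading off H_k = ker ∂_k / im ∂_{k+1}:

  H_0: rank C_0 − rank ∂_1 = 5 − 4 = 1, and the invariant factors of ∂_1 are all 1, so H_0 ≅ Z.
  H_1: rank ker ∂_1 − rank ∂_2 = (10 − 4) − 5 = 1, and the invariant factors of ∂_2 are all 1, so H_1 ≅ Z.
  H_2: rank ker ∂_2 − rank ∂_3 = (5 − 5) − 0 = 0, and there is no ∂_3, so H_2 ≅ 0.

(K is a triangulation of the Möbius band.)

H_0 = Z,  H_1 = Z,  H_2 = 0.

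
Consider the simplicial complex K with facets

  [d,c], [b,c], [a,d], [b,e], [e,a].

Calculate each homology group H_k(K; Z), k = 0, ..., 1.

H_0 ≅ Z,  H_1 ≅ Z.

Take the total order a < b < c < d < e on the vertex set. Then K (dimension 1) consists of the simplices:

  0-simplices (5): a, b, c, d, e
  1-simplices (5): ad, ae, bc, be, cd

so the chain groups are C_0 ≅ Z^5, C_1 ≅ Z^5.

The boundary map ∂_1: C_1 → C_0 sends each edge [p,q] (with p < q) to q − p. For instance
  ∂ad = d − a.
The resulting 5×5 matrix has rank 4, and its Smith normal form has invariant factors (1,1,1,1).

Now H_k = ker ∂_k / im ∂_{k+1}, so:

  H_0: rank C_0 − rank ∂_1 = 5 − 4 = 1, and the invariant factors of ∂_1 are all 1, so H_0 = Z.
  H_1: rank ker ∂_1 − rank ∂_2 = (5 − 4) − 0 = 1, and there is no ∂_2, so H_1 = Z.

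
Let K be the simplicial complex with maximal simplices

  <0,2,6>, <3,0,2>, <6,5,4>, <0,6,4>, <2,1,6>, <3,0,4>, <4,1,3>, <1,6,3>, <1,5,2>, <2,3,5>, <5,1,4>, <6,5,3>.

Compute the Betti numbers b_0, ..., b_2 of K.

Take the total order 0 < 1 < 2 < 3 < 4 < 5 < 6 on the vertex set. Then K (dimension 2) consists of the simplices:

  0-simplices (7): [0], [1], [2], [3], [4], [5], [6]
  1-simplices (18): [0,2], [0,3], [0,4], [0,6], [1,2], [1,3], [1,4], [1,5], [1,6], [2,3], [2,5], [2,6], [3,4], [3,5], [3,6], [4,5], [4,6], [5,6]
  2-simplices (12): [0,2,3], [0,2,6], [0,3,4], [0,4,6], [1,2,5], [1,2,6], [1,3,4], [1,3,6], [1,4,5], [2,3,5], [3,5,6], [4,5,6]

Hence C_0 ≅ Z^7, C_1 ≅ Z^18, C_2 ≅ Z^12.

∂_1: C_1 → C_0 is given by ∂[p,q] = [q] − [p].
The 7×18 boundary matrix has rank 6 and Smith normal form diag(1,1,1,1,1,1).

Boundary ∂_2: C_2 → C_1 sends each 2-simplex [p,q,r] to [q,r] − [p,r] + [p,q]. For instance
  ∂[4,5,6] = [5,6] − [4,6] + [4,5],
  ∂[1,4,5] = [4,5] − [1,5] + [1,4].
This gives a 18×12 integer matrix of rank 12; reducing to Smith normal form yields diagonal entries (1,1,1,1,1,1,1,1,1,1,1,2).

Reading off H_k = ker ∂_k / im ∂_{k+1}:

  H_0: rank C_0 − rank ∂_1 = 7 − 6 = 1, and the invariant factors of ∂_1 are all 1, so H_0 ≅ Z.
  H_1: rank ker ∂_1 − rank ∂_2 = (18 − 6) − 12 = 0, and ∂_2 has invariant factor 2 > 1, so H_1 ≅ Z/2Z.
  H_2: rank ker ∂_2 − rank ∂_3 = (12 − 12) − 0 = 0, and there is no ∂_3, so H_2 ≅ 0.

As a check, the Euler characteristic is 7 − 18 + 12 = 1, which agrees with 1 − 0 + 0 = 1.
(K is a triangulation of the real projective plane RP^2.)

Hence the Betti numbers are b_0 = 1, b_1 = 0, b_2 = 0.

b_0 = 1, b_1 = 0, b_2 = 0.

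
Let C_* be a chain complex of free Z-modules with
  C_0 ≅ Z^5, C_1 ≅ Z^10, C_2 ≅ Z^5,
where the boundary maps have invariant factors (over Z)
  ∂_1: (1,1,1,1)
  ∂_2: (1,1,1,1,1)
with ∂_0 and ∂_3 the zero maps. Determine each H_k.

H_0 = Z,  H_1 = Z,  H_2 = 0.

H_0: b_0 = 5 − 0 − 4 = 1; torsion from ∂_1 factors > 1: none. So H_0 = Z.
H_1: b_1 = 10 − 4 − 5 = 1; torsion from ∂_2 factors > 1: none. So H_1 = Z.
H_2: b_2 = 5 − 5 − 0 = 0; torsion from ∂_3 factors > 1: none. So H_2 = 0.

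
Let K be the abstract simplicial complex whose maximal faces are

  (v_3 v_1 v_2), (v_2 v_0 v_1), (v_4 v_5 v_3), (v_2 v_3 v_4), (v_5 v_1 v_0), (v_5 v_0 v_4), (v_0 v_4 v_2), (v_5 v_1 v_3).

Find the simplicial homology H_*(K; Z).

H_0 ≅ Z,  H_1 = 0,  H_2 ≅ Z.

Order the vertices as v_0 < v_1 < v_2 < v_3 < v_4 < v_5. Listing each simplex with vertices in this order, K has dimension 2 with simplices:

  0-simplices (6): [v_0], [v_1], [v_2], [v_3], [v_4], [v_5]
  1-simplices (12): [v_0,v_1], [v_0,v_2], [v_0,v_4], [v_0,v_5], [v_1,v_2], [v_1,v_3], [v_1,v_5], [v_2,v_3], [v_2,v_4], [v_3,v_4], [v_3,v_5], [v_4,v_5]
  2-simplices (8): [v_0,v_1,v_2], [v_0,v_1,v_5], [v_0,v_2,v_4], [v_0,v_4,v_5], [v_1,v_2,v_3], [v_1,v_3,v_5], [v_2,v_3,v_4], [v_3,v_4,v_5]

giving chain groups C_0 ≅ Z^6, C_1 ≅ Z^12, C_2 ≅ Z^8.

∂_1: C_1 → C_0 is given by ∂[p,q] = [q] − [p]. For instance
  ∂[v_0,v_2] = [v_2] − [v_0].
This gives a 6×12 integer matrix of rank 5; reducing to Smith normal form yields diagonal entries (1,1,1,1,1).

∂_2: C_2 → C_1 sends each 2-simplex [p,q,r] to [q,r] − [p,r] + [p,q]. For instance
  ∂[v_1,v_2,v_3] = [v_2,v_3] − [v_1,v_3] + [v_1,v_2],
  ∂[v_1,v_3,v_5] = [v_3,v_5] − [v_1,v_5] + [v_1,v_3].
This gives a 12×8 integer matrix of rank 7; reducing to Smith normal form yields diagonal entries (1,1,1,1,1,1,1).

Reading off H_k = ker ∂_k / im ∂_{k+1}:

  H_0: rank C_0 − rank ∂_1 = 6 − 5 = 1, and the invariant factors of ∂_1 are all 1, so H_0 = Z.
  H_1: rank ker ∂_1 − rank ∂_2 = (12 − 5) − 7 = 0, and the invariant factors of ∂_2 are all 1, so H_1 = 0.
  H_2: rank ker ∂_2 − rank ∂_3 = (8 − 7) − 0 = 1, and there is no ∂_3, so H_2 = Z.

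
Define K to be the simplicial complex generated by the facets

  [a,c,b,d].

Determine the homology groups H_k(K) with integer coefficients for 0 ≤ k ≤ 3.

Fix the vertex order a < b < c < d and write every simplex with vertices in increasing order. Then dim K = 3 and the simplices of K are:

  0-simplices (4): a, b, c, d
  1-simplices (6): ab, ac, ad, bc, bd, cd
  2-simplices (4): abc, abd, acd, bcd
  3-simplices (1): abcd

Hence C_0 ≅ Z^4, C_1 ≅ Z^6, C_2 ≅ Z^4, C_3 ≅ Z^1.

∂_1: C_1 → C_0 is given by ∂[p,q] = [q] − [p]. For instance
  ∂ad = d − a.
The resulting 4×6 matrix has rank 3, and its Smith normal form has invariant factors (1,1,1).

∂_2: C_2 → C_1 sends each 2-simplex [p,q,r] to [q,r] − [p,r] + [p,q]. For instance
  ∂abd = bd − ad + ab,
  ∂bcd = cd − bd + bc.
The 6×4 boundary matrix has rank 3 and Smith normal form diag(1,1,1).

The boundary map ∂_3: C_3 → C_2 sends each 3-simplex σ to the alternating sum Σ_i (−1)^i (σ with its i-th vertex removed). For instance
  ∂abcd = bcd − acd + abd − abc.
This gives a 4×1 integer matrix of rank 1; reducing to Smith normal form yields diagonal entries (1).

Computing H_k = (kernel of ∂_k) / (image of ∂_{k+1}):

  H_0: rank C_0 − rank ∂_1 = 4 − 3 = 1, and the invariant factors of ∂_1 are all 1, so H_0 = Z.
  H_1: rank ker ∂_1 − rank ∂_2 = (6 − 3) − 3 = 0, and the invariant factors of ∂_2 are all 1, so H_1 = 0.
  H_2: rank ker ∂_2 − rank ∂_3 = (4 − 3) − 1 = 0, and the invariant factors of ∂_3 are all 1, so H_2 = 0.
  H_3: rank ker ∂_3 − rank ∂_4 = (1 − 1) − 0 = 0, and there is no ∂_4, so H_3 = 0.

(K is a triangulation of the 3-simplex.)

H_0 = Z,  H_1 = 0,  H_2 = 0,  H_3 = 0.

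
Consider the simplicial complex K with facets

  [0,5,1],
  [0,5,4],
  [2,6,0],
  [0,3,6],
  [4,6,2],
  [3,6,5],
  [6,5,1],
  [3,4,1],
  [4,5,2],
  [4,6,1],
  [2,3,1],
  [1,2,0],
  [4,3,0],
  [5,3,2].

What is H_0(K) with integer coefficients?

H_0 = Z.

Fix the vertex order 0 < 1 < 2 < 3 < 4 < 5 < 6 and write every simplex with vertices in increasing order. Then dim K = 2 and the simplices of K are:

  0-simplices (7): [0], [1], [2], [3], [4], [5], [6]
  1-simplices (21): [0,1], [0,2], [0,3], [0,4], [0,5], [0,6], [1,2], [1,3], [1,4], [1,5], [1,6], [2,3], [2,4], [2,5], [2,6], [3,4], [3,5], [3,6], [4,5], [4,6], [5,6]
  2-simplices (14): [0,1,2], [0,1,5], [0,2,6], [0,3,4], [0,3,6], [0,4,5], [1,2,3], [1,3,4], [1,4,6], [1,5,6], [2,3,5], [2,4,5], [2,4,6], [3,5,6]

Hence C_0 ≅ Z^7, C_1 ≅ Z^21, C_2 ≅ Z^14.

The boundary map ∂_1: C_1 → C_0 is given by ∂[p,q] = [q] − [p]. For instance
  ∂[2,5] = [5] − [2].
As a 7×21 matrix over Z this has rank 6, with invariant factors (1,1,1,1,1,1).

∂_2: C_2 → C_1 maps a triangle to the signed sum of its edges. For instance
  ∂[2,4,6] = [4,6] − [2,6] + [2,4],
  ∂[0,3,4] = [3,4] − [0,4] + [0,3].
As a 21×14 matrix over Z this has rank 13, with invariant factors (1,1,1,1,1,1,1,1,1,1,1,1,1).

Computing H_k = (kernel of ∂_k) / (image of ∂_{k+1}):

  H_0: rank C_0 − rank ∂_1 = 7 − 6 = 1, and the invariant factors of ∂_1 are all 1, so H_0 = Z.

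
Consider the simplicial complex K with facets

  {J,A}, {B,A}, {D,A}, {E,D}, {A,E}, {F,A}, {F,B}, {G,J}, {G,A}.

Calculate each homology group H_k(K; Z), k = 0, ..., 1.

K has 7 vertices, 9 edges.
rank ∂_0 = 0, rank ∂_1 = 6 ⇒ b_0 = 7 − 0 − 6 = 1; all invariant factors of ∂_1 are 1 so no torsion. So H_0 ≅ Z.
rank ∂_1 = 6, rank ∂_2 = 0 ⇒ b_1 = 9 − 6 − 0 = 3. So H_1 ≅ Z^3.

H_0 = Z,  H_1 = Z^3.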